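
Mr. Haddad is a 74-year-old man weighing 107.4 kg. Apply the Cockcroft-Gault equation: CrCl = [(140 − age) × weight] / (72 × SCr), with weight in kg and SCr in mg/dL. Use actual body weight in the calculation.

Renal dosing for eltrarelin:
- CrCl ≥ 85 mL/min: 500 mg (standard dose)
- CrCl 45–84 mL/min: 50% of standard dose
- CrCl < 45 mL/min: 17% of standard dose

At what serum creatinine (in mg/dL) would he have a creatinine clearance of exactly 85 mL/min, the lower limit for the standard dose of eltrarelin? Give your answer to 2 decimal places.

1.16 mg/dL

Standard dose requires CrCl ≥ 85 mL/min.
Set (140 − 74) × 107.4 / (72 × SCr) = 85
SCr = (140 − 74) × 107.4 / (72 × 85) = 1.158 mg/dL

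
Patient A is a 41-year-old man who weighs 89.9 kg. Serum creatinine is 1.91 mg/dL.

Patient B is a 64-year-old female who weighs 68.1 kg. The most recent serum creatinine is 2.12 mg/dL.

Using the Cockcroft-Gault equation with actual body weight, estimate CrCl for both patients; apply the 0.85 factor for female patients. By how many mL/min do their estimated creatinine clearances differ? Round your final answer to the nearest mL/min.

Patient A: CrCl = (140 − 41) × 89.9 / (72 × 1.91) = 8900.1 / 137.52 ≈ 64.7 mL/min
Patient B: CrCl = (140 − 64) × 68.1 / (72 × 2.12) × 0.85 = 5175.6 / 152.64 × 0.85 ≈ 28.8 mL/min
|64.7 − 28.8| = 35.9 mL/min

36 mL/min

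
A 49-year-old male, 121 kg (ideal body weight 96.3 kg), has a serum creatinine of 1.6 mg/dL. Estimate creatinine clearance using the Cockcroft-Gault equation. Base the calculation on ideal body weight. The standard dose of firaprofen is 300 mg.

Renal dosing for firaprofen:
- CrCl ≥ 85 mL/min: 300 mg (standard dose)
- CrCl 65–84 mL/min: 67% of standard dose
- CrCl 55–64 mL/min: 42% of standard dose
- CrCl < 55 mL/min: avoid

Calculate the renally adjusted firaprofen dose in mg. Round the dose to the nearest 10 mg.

200 mg

CrCl = (140 − 49) × 96.3 / (72 × 1.6) = 8763.3 / 115.20 ≈ 76.1 mL/min
CrCl ≈ 76 mL/min → bracket 65–84 mL/min.
67% of 300 mg = 201 mg → 200 mg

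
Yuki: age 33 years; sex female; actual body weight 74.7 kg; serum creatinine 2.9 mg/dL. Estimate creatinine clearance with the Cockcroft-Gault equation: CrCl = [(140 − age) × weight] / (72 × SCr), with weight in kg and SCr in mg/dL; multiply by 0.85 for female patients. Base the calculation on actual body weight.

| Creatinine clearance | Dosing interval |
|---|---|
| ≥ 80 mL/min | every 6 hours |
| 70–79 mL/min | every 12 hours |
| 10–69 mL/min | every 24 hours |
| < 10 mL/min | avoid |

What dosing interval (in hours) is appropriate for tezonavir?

CrCl = (140 − 33) × 74.7 / (72 × 2.9) × 0.85 = 7992.9 / 208.80 × 0.85 ≈ 32.5 mL/min
CrCl ≈ 33 mL/min → bracket 10–69 mL/min → every 24 hours.

every 24 hours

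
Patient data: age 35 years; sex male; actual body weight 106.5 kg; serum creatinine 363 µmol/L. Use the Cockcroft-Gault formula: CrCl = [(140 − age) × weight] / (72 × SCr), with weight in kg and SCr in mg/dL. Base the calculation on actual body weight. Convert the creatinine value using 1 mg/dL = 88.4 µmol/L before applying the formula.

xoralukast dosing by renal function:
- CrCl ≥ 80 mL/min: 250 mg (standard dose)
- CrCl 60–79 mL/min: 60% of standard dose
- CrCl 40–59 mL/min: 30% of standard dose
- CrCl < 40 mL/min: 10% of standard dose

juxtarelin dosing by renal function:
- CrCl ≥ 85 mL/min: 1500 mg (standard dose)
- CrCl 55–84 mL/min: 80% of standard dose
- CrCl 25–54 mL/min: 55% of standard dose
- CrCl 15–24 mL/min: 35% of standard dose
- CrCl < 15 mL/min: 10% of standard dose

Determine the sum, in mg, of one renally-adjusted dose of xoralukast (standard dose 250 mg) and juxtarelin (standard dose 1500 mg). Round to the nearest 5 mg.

SCr = 363 / 88.4 = 4.106 mg/dL
CrCl = (140 − 35) × 106.5 / (72 × 4.106) = 11182.5 / 295.63 ≈ 37.8 mL/min
CrCl ≈ 38 mL/min.
xoralukast: < 40 mL/min → 10% of 250 mg = 25 mg.
juxtarelin: 25–54 mL/min → 55% of 1500 mg = 825 mg.
Total = 25 + 825 = 850 mg.

850 mg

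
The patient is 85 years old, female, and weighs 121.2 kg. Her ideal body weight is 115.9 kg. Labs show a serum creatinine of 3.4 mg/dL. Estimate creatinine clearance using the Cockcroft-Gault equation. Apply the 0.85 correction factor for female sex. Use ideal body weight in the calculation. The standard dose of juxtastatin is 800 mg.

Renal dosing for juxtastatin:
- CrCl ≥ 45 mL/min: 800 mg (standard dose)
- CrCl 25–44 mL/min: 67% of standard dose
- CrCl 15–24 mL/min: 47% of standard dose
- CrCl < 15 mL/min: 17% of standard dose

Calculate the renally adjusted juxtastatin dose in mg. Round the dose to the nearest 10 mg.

CrCl = (140 − 85) × 115.9 / (72 × 3.4) × 0.85 = 6374.5 / 244.80 × 0.85 ≈ 22.1 mL/min
CrCl ≈ 22 mL/min → bracket 15–24 mL/min.
47% of 800 mg = 376 mg → 380 mg

380 mg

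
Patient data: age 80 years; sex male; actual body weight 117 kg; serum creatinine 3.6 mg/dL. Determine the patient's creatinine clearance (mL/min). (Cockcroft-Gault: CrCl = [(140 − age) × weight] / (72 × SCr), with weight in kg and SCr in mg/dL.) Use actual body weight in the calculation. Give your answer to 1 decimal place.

27.1 mL/min

CrCl = (140 − 80) × 117 / (72 × 3.6) = 7020.0 / 259.20 ≈ 27.1 mL/min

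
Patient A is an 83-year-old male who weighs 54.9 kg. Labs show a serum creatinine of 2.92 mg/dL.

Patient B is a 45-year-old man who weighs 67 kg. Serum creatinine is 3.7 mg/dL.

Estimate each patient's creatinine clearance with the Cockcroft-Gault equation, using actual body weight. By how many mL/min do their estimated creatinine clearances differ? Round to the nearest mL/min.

Patient A: CrCl = (140 − 83) × 54.9 / (72 × 2.92) = 3129.3 / 210.24 ≈ 14.9 mL/min
Patient B: CrCl = (140 − 45) × 67 / (72 × 3.7) = 6365.0 / 266.40 ≈ 23.9 mL/min
|14.9 − 23.9| = 9.0 mL/min

9 mL/min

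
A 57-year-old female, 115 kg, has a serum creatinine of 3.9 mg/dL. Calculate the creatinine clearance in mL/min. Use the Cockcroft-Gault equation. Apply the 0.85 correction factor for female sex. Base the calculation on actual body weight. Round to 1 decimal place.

28.9 mL/min

CrCl = (140 − 57) × 115 / (72 × 3.9) × 0.85 = 9545.0 / 280.80 × 0.85 ≈ 28.9 mL/min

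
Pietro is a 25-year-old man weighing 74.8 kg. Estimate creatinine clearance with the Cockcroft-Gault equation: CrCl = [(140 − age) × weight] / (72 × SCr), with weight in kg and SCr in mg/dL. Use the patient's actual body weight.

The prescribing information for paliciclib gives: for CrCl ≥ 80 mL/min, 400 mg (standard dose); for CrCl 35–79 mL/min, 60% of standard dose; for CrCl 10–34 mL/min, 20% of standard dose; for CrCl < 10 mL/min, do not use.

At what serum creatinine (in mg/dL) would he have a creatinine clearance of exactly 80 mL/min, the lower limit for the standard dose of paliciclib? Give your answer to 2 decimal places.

1.49 mg/dL

Standard dose requires CrCl ≥ 80 mL/min.
Set (140 − 25) × 74.8 / (72 × SCr) = 80
SCr = (140 − 25) × 74.8 / (72 × 80) = 1.493 mg/dL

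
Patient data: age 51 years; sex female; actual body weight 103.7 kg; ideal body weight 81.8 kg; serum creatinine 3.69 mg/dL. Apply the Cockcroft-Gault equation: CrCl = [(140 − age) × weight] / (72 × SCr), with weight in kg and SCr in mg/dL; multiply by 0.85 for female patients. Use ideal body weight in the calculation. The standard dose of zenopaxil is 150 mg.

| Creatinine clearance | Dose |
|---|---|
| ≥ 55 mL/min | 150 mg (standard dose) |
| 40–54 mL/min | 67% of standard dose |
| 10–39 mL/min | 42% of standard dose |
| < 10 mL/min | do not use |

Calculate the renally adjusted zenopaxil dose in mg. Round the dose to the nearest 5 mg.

65 mg

CrCl = (140 − 51) × 81.8 / (72 × 3.69) × 0.85 = 7280.2 / 265.68 × 0.85 ≈ 23.3 mL/min
CrCl ≈ 23 mL/min → bracket 10–39 mL/min.
42% of 150 mg = 63 mg → 65 mg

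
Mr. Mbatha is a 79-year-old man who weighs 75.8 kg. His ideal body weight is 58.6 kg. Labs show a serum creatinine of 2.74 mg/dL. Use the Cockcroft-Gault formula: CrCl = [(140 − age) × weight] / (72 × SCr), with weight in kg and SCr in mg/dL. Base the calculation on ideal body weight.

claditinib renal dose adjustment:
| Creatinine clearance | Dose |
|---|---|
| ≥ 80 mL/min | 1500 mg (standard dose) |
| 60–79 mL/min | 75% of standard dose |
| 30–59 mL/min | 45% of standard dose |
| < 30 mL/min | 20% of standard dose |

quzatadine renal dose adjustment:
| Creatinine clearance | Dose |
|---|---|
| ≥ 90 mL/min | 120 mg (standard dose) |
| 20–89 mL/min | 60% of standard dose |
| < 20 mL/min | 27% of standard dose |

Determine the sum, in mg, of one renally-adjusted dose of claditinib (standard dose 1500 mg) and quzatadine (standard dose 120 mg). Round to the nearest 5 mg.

330 mg

CrCl = (140 − 79) × 58.6 / (72 × 2.74) = 3574.6 / 197.28 ≈ 18.1 mL/min
CrCl ≈ 18 mL/min.
claditinib: < 30 mL/min → 20% of 1500 mg = 300 mg.
quzatadine: < 20 mL/min → 27% of 120 mg = 32.4 mg.
Total = 300 + 32.4 = 332.4 mg.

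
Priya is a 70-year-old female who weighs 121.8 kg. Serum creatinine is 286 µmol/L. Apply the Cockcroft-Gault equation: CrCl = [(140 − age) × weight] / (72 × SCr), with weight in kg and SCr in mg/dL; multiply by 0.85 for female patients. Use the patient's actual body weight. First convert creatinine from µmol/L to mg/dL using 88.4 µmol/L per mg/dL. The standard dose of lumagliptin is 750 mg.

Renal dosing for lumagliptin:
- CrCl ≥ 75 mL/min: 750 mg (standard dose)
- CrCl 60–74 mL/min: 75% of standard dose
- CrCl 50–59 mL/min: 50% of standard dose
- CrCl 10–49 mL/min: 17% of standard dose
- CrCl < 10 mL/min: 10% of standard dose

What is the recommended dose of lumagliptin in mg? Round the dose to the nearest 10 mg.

130 mg

SCr = 286 / 88.4 = 3.235 mg/dL
CrCl = (140 − 70) × 121.8 / (72 × 3.235) × 0.85 = 8526.0 / 232.92 × 0.85 ≈ 31.1 mL/min
CrCl ≈ 31 mL/min → bracket 10–49 mL/min.
17% of 750 mg = 127.5 mg → 130 mg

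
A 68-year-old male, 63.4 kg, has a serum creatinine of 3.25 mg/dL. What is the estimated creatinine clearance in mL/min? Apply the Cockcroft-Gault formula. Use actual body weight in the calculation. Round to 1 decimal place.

19.5 mL/min

CrCl = (140 − 68) × 63.4 / (72 × 3.25) = 4564.8 / 234.00 ≈ 19.5 mL/min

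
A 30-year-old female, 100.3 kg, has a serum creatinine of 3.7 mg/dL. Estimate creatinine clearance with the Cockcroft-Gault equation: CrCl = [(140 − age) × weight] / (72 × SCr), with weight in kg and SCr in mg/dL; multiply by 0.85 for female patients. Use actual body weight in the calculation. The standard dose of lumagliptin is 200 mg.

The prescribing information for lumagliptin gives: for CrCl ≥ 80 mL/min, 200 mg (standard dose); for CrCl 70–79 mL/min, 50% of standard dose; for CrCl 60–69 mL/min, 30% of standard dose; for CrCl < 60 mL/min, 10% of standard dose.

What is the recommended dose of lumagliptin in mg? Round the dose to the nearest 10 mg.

20 mg

CrCl = (140 − 30) × 100.3 / (72 × 3.7) × 0.85 = 11033.0 / 266.40 × 0.85 ≈ 35.2 mL/min
CrCl ≈ 35 mL/min → bracket < 60 mL/min.
10% of 200 mg = 20 mg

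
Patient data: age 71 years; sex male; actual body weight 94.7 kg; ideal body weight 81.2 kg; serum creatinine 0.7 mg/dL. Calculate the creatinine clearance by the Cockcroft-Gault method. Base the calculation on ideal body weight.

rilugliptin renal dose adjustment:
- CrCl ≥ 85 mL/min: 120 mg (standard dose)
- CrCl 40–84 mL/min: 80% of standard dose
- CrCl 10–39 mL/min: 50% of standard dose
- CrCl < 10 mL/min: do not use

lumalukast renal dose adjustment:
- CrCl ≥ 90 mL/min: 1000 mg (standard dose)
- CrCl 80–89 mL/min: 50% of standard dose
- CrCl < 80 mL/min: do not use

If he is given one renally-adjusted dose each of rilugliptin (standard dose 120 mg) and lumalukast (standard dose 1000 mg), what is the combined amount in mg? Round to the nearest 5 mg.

CrCl = (140 − 71) × 81.2 / (72 × 0.7) = 5602.8 / 50.40 ≈ 111.2 mL/min
CrCl ≈ 111 mL/min.
rilugliptin: ≥ 85 mL/min → 100% of 120 mg = 120 mg.
lumalukast: ≥ 90 mL/min → 100% of 1000 mg = 1000 mg.
Total = 120 + 1000 = 1120 mg.

1120 mg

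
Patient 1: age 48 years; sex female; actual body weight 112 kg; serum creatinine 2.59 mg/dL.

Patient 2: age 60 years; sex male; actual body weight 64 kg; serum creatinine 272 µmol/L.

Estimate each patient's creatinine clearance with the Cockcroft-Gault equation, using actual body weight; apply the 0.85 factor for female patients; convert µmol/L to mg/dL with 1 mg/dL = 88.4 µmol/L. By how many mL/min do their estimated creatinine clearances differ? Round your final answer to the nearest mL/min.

24 mL/min

Patient 1: CrCl = (140 − 48) × 112 / (72 × 2.59) × 0.85 = 10304.0 / 186.48 × 0.85 ≈ 47.0 mL/min
Patient 2: SCr = 272 / 88.4 = 3.077 mg/dL
Patient 2: CrCl = (140 − 60) × 64 / (72 × 3.077) = 5120.0 / 221.54 ≈ 23.1 mL/min
|47.0 − 23.1| = 23.9 mL/min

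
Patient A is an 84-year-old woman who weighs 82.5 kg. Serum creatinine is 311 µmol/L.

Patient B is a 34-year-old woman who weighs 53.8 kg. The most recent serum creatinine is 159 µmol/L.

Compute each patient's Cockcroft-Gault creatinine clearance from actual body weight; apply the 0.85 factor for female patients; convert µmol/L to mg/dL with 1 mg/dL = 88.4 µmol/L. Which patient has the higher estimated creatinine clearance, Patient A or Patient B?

Patient B

Patient A: SCr = 311 / 88.4 = 3.518 mg/dL
Patient A: CrCl = (140 − 84) × 82.5 / (72 × 3.518) × 0.85 = 4620.0 / 253.30 × 0.85 ≈ 15.5 mL/min
Patient B: SCr = 159 / 88.4 = 1.799 mg/dL
Patient B: CrCl = (140 − 34) × 53.8 / (72 × 1.799) × 0.85 = 5702.8 / 129.53 × 0.85 ≈ 37.4 mL/min
15.5 vs 37.4 mL/min → Patient B is higher.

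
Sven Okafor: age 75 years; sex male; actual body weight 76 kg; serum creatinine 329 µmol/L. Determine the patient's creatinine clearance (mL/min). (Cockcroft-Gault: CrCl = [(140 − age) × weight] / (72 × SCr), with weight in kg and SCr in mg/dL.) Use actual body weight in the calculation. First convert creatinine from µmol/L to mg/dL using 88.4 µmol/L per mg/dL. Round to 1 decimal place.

SCr = 329 / 88.4 = 3.722 mg/dL
CrCl = (140 − 75) × 76 / (72 × 3.722) = 4940.0 / 267.98 ≈ 18.4 mL/min

18.4 mL/min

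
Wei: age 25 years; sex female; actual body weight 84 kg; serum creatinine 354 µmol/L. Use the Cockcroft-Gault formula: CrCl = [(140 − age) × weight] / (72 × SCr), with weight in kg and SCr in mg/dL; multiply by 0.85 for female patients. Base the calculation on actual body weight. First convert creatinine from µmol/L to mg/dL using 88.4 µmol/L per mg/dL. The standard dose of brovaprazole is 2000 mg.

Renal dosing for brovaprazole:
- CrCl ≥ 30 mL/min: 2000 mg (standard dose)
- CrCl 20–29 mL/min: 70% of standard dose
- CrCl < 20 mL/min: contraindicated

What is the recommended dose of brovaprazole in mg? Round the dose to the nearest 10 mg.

SCr = 354 / 88.4 = 4.005 mg/dL
CrCl = (140 − 25) × 84 / (72 × 4.005) × 0.85 = 9660.0 / 288.36 × 0.85 ≈ 28.5 mL/min
CrCl ≈ 28 mL/min → bracket 20–29 mL/min.
70% of 2000 mg = 1400 mg

1400 mg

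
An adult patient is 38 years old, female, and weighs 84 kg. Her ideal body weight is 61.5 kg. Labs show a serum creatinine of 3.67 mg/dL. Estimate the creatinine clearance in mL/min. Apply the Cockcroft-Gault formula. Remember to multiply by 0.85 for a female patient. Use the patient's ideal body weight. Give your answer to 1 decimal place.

20.2 mL/min

CrCl = (140 − 38) × 61.5 / (72 × 3.67) × 0.85 = 6273.0 / 264.24 × 0.85 ≈ 20.2 mL/min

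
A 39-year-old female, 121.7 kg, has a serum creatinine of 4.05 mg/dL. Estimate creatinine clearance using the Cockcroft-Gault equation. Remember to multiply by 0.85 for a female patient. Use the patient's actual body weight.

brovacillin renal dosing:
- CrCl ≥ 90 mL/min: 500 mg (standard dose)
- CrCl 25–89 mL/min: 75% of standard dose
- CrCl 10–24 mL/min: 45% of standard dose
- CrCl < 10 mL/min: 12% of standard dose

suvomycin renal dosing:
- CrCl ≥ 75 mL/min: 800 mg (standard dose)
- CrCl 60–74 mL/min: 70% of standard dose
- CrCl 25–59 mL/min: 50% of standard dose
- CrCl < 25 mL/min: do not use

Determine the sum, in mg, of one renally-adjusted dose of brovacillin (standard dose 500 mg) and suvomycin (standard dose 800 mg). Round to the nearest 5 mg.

775 mg

CrCl = (140 − 39) × 121.7 / (72 × 4.05) × 0.85 = 12291.7 / 291.60 × 0.85 ≈ 35.8 mL/min
CrCl ≈ 36 mL/min.
brovacillin: 25–89 mL/min → 75% of 500 mg = 375 mg.
suvomycin: 25–59 mL/min → 50% of 800 mg = 400 mg.
Total = 375 + 400 = 775 mg.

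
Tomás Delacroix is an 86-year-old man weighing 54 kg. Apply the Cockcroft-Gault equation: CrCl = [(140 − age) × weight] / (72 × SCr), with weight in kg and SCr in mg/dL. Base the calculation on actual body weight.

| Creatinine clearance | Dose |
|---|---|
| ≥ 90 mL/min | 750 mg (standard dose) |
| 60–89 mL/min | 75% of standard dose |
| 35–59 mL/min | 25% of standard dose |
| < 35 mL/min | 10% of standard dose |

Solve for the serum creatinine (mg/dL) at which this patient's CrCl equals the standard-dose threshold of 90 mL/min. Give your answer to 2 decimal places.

Standard dose requires CrCl ≥ 90 mL/min.
Set (140 − 86) × 54 / (72 × SCr) = 90
SCr = (140 − 86) × 54 / (72 × 90) = 0.450 mg/dL

0.45 mg/dL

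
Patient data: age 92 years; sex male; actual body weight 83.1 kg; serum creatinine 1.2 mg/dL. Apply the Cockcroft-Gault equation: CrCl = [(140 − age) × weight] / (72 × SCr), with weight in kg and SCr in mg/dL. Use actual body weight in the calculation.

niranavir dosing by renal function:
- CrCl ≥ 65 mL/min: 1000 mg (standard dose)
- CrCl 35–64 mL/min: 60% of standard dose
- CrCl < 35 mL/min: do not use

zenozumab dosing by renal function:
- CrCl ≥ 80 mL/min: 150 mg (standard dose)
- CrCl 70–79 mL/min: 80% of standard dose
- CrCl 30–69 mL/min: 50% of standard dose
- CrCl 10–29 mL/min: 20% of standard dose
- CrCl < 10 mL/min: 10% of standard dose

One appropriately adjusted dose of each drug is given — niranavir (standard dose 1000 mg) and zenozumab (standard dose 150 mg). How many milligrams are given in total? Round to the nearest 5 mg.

675 mg

CrCl = (140 − 92) × 83.1 / (72 × 1.2) = 3988.8 / 86.40 ≈ 46.2 mL/min
CrCl ≈ 46 mL/min.
niranavir: 35–64 mL/min → 60% of 1000 mg = 600 mg.
zenozumab: 30–69 mL/min → 50% of 150 mg = 75 mg.
Total = 600 + 75 = 675 mg.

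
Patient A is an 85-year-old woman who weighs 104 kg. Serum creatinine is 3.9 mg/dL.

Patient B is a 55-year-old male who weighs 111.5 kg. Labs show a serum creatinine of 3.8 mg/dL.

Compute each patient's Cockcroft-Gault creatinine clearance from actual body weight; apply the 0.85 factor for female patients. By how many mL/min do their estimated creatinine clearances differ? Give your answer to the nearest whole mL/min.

Patient A: CrCl = (140 − 85) × 104 / (72 × 3.9) × 0.85 = 5720.0 / 280.80 × 0.85 ≈ 17.3 mL/min
Patient B: CrCl = (140 − 55) × 111.5 / (72 × 3.8) = 9477.5 / 273.60 ≈ 34.6 mL/min
|17.3 − 34.6| = 17.3 mL/min

17 mL/min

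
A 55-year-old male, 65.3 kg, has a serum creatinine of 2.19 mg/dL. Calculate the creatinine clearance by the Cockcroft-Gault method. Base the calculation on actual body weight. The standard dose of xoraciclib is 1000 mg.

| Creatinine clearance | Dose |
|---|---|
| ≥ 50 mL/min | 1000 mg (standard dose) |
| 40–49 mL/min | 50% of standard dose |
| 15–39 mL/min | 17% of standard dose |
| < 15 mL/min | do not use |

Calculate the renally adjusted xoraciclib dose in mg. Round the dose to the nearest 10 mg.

CrCl = (140 − 55) × 65.3 / (72 × 2.19) = 5550.5 / 157.68 ≈ 35.2 mL/min
CrCl ≈ 35 mL/min → bracket 15–39 mL/min.
17% of 1000 mg = 170 mg

170 mg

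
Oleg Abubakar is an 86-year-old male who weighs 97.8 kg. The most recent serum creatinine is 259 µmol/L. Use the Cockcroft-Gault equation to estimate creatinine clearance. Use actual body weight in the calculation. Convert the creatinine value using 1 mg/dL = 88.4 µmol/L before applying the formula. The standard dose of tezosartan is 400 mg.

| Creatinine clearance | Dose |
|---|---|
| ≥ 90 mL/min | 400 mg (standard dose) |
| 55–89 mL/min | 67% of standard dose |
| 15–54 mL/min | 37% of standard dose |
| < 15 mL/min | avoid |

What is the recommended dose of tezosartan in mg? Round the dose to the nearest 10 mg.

150 mg

SCr = 259 / 88.4 = 2.93 mg/dL
CrCl = (140 − 86) × 97.8 / (72 × 2.93) = 5281.2 / 210.96 ≈ 25.0 mL/min
CrCl ≈ 25 mL/min → bracket 15–54 mL/min.
37% of 400 mg = 148 mg → 150 mg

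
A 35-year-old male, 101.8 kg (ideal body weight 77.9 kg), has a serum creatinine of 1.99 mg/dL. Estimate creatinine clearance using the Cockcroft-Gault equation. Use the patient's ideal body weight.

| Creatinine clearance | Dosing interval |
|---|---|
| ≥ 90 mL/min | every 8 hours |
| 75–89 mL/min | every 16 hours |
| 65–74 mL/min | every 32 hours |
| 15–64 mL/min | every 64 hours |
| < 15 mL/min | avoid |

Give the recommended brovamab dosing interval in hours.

CrCl = (140 − 35) × 77.9 / (72 × 1.99) = 8179.5 / 143.28 ≈ 57.1 mL/min
CrCl ≈ 57 mL/min → bracket 15–64 mL/min → every 64 hours.

every 64 hours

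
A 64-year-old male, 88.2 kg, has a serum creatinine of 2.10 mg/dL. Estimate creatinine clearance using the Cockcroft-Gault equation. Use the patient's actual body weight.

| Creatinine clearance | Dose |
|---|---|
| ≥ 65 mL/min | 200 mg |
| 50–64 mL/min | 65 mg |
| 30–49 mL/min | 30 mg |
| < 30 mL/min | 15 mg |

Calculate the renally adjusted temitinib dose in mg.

CrCl = (140 − 64) × 88.2 / (72 × 2.1) = 6703.2 / 151.20 ≈ 44.3 mL/min
CrCl ≈ 44 mL/min → bracket 30–49 mL/min.
Dose for this bracket: 30 mg.

30 mg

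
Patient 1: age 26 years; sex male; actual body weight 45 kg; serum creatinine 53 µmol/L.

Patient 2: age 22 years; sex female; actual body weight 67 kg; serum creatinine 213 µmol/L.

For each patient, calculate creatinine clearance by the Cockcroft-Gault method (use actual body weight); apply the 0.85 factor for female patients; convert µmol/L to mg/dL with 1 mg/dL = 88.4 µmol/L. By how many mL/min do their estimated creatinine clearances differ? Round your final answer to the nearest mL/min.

Patient 1: SCr = 53 / 88.4 = 0.6 mg/dL
Patient 1: CrCl = (140 − 26) × 45 / (72 × 0.6) = 5130.0 / 43.20 ≈ 118.8 mL/min
Patient 2: SCr = 213 / 88.4 = 2.41 mg/dL
Patient 2: CrCl = (140 − 22) × 67 / (72 × 2.41) × 0.85 = 7906.0 / 173.52 × 0.85 ≈ 38.7 mL/min
|118.8 − 38.7| = 80.1 mL/min

80 mL/min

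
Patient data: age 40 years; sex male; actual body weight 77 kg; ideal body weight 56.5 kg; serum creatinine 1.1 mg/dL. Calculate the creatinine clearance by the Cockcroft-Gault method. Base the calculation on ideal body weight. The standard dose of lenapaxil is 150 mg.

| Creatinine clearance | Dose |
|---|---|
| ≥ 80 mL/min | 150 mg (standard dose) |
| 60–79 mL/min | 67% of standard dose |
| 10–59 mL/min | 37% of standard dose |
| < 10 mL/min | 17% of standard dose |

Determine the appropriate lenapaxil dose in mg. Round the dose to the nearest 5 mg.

100 mg

CrCl = (140 − 40) × 56.5 / (72 × 1.1) = 5650.0 / 79.20 ≈ 71.3 mL/min
CrCl ≈ 71 mL/min → bracket 60–79 mL/min.
67% of 150 mg = 100.5 mg → 100 mg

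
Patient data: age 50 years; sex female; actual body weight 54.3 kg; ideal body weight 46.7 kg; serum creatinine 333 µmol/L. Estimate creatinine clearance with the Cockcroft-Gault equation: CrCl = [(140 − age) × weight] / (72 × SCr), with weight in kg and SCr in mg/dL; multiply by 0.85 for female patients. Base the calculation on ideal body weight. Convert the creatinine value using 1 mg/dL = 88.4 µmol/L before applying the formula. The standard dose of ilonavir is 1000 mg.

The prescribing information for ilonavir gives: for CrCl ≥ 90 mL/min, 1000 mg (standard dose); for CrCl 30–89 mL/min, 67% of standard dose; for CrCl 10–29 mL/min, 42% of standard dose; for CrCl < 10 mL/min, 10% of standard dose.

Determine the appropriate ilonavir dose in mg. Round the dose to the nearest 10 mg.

420 mg

SCr = 333 / 88.4 = 3.767 mg/dL
CrCl = (140 − 50) × 46.7 / (72 × 3.767) × 0.85 = 4203.0 / 271.22 × 0.85 ≈ 13.2 mL/min
CrCl ≈ 13 mL/min → bracket 10–29 mL/min.
42% of 1000 mg = 420 mg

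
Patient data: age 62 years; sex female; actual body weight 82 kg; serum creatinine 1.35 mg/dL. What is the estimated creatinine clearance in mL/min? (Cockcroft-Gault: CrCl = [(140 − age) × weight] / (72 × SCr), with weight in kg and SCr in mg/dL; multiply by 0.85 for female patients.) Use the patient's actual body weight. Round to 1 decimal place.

55.9 mL/min

CrCl = (140 − 62) × 82 / (72 × 1.35) × 0.85 = 6396.0 / 97.20 × 0.85 ≈ 55.9 mL/min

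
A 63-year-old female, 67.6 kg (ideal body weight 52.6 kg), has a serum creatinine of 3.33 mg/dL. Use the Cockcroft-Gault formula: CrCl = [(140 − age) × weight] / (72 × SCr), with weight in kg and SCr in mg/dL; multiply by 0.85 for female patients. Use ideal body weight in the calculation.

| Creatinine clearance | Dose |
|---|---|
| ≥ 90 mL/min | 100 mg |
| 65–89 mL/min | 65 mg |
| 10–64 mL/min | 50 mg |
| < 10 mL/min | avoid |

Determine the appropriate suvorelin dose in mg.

CrCl = (140 − 63) × 52.6 / (72 × 3.33) × 0.85 = 4050.2 / 239.76 × 0.85 ≈ 14.4 mL/min
CrCl ≈ 14 mL/min → bracket 10–64 mL/min.
Dose for this bracket: 50 mg.

50 mg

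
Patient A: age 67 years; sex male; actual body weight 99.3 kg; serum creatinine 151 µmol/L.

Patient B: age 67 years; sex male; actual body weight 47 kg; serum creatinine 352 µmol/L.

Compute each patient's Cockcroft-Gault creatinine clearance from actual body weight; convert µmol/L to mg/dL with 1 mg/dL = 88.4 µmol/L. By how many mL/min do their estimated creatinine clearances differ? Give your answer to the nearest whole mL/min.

47 mL/min

Patient A: SCr = 151 / 88.4 = 1.708 mg/dL
Patient A: CrCl = (140 − 67) × 99.3 / (72 × 1.708) = 7248.9 / 122.98 ≈ 58.9 mL/min
Patient B: SCr = 352 / 88.4 = 3.982 mg/dL
Patient B: CrCl = (140 − 67) × 47 / (72 × 3.982) = 3431.0 / 286.70 ≈ 12.0 mL/min
|58.9 − 12.0| = 46.9 mL/min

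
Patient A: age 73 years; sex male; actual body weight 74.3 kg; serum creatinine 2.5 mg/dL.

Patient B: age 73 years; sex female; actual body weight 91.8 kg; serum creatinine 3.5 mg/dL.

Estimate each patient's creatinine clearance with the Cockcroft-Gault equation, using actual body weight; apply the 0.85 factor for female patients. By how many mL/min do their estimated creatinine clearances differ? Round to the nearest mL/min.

7 mL/min

Patient A: CrCl = (140 − 73) × 74.3 / (72 × 2.5) = 4978.1 / 180.00 ≈ 27.7 mL/min
Patient B: CrCl = (140 − 73) × 91.8 / (72 × 3.5) × 0.85 = 6150.6 / 252.00 × 0.85 ≈ 20.7 mL/min
|27.7 − 20.7| = 7.0 mL/min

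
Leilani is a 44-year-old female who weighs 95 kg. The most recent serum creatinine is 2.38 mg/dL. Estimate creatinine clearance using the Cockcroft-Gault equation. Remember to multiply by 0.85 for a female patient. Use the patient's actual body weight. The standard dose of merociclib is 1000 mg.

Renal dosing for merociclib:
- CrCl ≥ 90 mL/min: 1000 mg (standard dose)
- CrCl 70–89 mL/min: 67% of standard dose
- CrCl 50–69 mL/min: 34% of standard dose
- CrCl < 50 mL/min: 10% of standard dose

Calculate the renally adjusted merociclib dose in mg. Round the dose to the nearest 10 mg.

100 mg

CrCl = (140 − 44) × 95 / (72 × 2.38) × 0.85 = 9120.0 / 171.36 × 0.85 ≈ 45.2 mL/min
CrCl ≈ 45 mL/min → bracket < 50 mL/min.
10% of 1000 mg = 100 mg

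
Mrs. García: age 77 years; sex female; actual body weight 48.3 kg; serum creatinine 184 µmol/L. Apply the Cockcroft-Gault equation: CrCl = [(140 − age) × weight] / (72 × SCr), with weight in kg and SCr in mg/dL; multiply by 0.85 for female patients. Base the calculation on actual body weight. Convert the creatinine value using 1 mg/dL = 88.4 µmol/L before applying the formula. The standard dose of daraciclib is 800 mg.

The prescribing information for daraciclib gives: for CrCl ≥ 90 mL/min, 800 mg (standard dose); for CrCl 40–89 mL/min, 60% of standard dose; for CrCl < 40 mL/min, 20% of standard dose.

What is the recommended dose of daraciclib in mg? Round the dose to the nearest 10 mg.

160 mg

SCr = 184 / 88.4 = 2.081 mg/dL
CrCl = (140 − 77) × 48.3 / (72 × 2.081) × 0.85 = 3042.9 / 149.83 × 0.85 ≈ 17.3 mL/min
CrCl ≈ 17 mL/min → bracket < 40 mL/min.
20% of 800 mg = 160 mg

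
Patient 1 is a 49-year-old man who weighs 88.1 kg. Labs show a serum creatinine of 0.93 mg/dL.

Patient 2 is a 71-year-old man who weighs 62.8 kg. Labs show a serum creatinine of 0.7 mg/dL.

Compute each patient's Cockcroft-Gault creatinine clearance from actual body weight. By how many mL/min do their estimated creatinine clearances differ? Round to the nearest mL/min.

Patient 1: CrCl = (140 − 49) × 88.1 / (72 × 0.93) = 8017.1 / 66.96 ≈ 119.7 mL/min
Patient 2: CrCl = (140 − 71) × 62.8 / (72 × 0.7) = 4333.2 / 50.40 ≈ 86.0 mL/min
|119.7 − 86.0| = 33.7 mL/min

34 mL/min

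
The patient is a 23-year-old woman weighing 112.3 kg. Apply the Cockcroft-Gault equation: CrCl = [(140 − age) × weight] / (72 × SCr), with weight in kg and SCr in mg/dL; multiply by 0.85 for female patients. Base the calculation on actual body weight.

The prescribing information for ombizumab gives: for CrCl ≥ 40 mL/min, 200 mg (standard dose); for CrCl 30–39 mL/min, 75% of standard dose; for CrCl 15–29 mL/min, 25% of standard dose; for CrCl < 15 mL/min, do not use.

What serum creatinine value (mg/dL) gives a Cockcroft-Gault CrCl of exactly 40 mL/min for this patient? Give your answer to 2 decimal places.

3.88 mg/dL

Standard dose requires CrCl ≥ 40 mL/min.
Set (140 − 23) × 112.3 × 0.85 / (72 × SCr) = 40
SCr = (140 − 23) × 112.3 × 0.85 / (72 × 40) = 3.878 mg/dL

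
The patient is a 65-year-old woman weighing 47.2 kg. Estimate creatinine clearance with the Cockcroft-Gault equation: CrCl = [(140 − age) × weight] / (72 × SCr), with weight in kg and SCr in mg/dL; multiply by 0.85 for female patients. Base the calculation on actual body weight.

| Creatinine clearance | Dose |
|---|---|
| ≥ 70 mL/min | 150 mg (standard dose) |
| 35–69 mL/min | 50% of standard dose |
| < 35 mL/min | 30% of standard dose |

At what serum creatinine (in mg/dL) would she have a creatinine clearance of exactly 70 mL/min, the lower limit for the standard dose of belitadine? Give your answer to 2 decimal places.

Standard dose requires CrCl ≥ 70 mL/min.
Set (140 − 65) × 47.2 × 0.85 / (72 × SCr) = 70
SCr = (140 − 65) × 47.2 × 0.85 / (72 × 70) = 0.597 mg/dL

0.60 mg/dL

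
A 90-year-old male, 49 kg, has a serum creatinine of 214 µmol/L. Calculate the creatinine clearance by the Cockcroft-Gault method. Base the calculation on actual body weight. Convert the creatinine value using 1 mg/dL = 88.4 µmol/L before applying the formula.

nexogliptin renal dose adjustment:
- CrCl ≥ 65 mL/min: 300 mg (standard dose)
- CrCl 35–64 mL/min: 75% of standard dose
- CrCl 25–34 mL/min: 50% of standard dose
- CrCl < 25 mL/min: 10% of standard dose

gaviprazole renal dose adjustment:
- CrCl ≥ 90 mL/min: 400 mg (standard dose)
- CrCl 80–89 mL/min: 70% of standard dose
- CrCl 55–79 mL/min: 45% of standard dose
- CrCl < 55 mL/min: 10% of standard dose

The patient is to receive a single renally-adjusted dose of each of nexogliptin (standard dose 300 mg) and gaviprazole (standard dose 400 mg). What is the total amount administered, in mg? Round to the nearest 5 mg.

70 mg

SCr = 214 / 88.4 = 2.421 mg/dL
CrCl = (140 − 90) × 49 / (72 × 2.421) = 2450.0 / 174.31 ≈ 14.1 mL/min
CrCl ≈ 14 mL/min.
nexogliptin: < 25 mL/min → 10% of 300 mg = 30 mg.
gaviprazole: < 55 mL/min → 10% of 400 mg = 40 mg.
Total = 30 + 40 = 70 mg.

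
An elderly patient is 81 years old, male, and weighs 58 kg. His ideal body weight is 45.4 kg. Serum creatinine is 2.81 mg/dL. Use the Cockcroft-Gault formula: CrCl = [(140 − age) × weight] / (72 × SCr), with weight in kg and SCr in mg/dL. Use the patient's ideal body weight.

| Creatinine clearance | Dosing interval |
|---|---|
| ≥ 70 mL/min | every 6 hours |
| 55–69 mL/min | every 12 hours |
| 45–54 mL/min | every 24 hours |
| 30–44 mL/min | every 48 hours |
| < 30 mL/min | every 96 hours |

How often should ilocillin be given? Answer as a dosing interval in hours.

CrCl = (140 − 81) × 45.4 / (72 × 2.81) = 2678.6 / 202.32 ≈ 13.2 mL/min
CrCl ≈ 13 mL/min → bracket < 30 mL/min → every 96 hours.

every 96 hours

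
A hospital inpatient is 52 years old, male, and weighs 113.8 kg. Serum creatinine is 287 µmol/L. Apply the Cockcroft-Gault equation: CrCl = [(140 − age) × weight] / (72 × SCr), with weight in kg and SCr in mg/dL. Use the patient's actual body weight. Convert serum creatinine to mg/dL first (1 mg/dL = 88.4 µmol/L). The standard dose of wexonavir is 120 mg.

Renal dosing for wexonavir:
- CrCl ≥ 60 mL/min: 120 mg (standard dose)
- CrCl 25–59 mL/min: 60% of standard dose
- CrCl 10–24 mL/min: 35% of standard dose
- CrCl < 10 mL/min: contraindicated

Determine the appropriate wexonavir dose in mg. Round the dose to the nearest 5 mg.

70 mg

SCr = 287 / 88.4 = 3.247 mg/dL
CrCl = (140 − 52) × 113.8 / (72 × 3.247) = 10014.4 / 233.78 ≈ 42.8 mL/min
CrCl ≈ 43 mL/min → bracket 25–59 mL/min.
60% of 120 mg = 72 mg → 70 mg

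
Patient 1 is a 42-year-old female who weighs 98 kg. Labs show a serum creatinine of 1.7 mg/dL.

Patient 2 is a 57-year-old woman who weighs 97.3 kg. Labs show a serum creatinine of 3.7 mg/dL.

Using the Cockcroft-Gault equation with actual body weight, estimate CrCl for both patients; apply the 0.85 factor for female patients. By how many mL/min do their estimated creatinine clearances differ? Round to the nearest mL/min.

Patient 1: CrCl = (140 − 42) × 98 / (72 × 1.7) × 0.85 = 9604.0 / 122.40 × 0.85 ≈ 66.7 mL/min
Patient 2: CrCl = (140 − 57) × 97.3 / (72 × 3.7) × 0.85 = 8075.9 / 266.40 × 0.85 ≈ 25.8 mL/min
|66.7 − 25.8| = 40.9 mL/min

41 mL/min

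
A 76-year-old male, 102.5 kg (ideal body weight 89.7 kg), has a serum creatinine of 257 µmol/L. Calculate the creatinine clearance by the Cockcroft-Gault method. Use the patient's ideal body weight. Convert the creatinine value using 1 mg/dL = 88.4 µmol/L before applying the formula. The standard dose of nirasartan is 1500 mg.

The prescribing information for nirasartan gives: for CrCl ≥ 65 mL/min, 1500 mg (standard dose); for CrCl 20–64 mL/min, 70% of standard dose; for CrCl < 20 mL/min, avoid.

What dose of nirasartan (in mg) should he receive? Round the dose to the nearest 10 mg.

1050 mg

SCr = 257 / 88.4 = 2.907 mg/dL
CrCl = (140 − 76) × 89.7 / (72 × 2.907) = 5740.8 / 209.30 ≈ 27.4 mL/min
CrCl ≈ 27 mL/min → bracket 20–64 mL/min.
70% of 1500 mg = 1050 mg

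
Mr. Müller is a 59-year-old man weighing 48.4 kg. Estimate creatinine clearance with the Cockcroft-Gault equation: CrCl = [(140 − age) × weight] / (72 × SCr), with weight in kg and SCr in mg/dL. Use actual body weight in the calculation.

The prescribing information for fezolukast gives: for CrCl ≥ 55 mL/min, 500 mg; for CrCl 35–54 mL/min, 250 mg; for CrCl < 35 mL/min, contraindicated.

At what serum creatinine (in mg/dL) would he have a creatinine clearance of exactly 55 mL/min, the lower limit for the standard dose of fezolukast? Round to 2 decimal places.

0.99 mg/dL

Standard dose requires CrCl ≥ 55 mL/min.
Set (140 − 59) × 48.4 / (72 × SCr) = 55
SCr = (140 − 59) × 48.4 / (72 × 55) = 0.990 mg/dL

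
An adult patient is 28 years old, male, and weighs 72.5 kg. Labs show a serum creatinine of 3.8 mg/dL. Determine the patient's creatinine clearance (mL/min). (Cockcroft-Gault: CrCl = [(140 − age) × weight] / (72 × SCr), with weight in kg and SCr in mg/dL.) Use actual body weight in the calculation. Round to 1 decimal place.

29.7 mL/min

CrCl = (140 − 28) × 72.5 / (72 × 3.8) = 8120.0 / 273.60 ≈ 29.7 mL/min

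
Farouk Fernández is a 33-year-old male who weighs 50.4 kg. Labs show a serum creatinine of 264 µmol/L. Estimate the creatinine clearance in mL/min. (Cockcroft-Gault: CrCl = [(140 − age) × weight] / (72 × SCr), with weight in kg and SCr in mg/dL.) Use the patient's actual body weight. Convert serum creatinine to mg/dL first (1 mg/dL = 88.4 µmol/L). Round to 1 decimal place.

25.1 mL/min

SCr = 264 / 88.4 = 2.986 mg/dL
CrCl = (140 − 33) × 50.4 / (72 × 2.986) = 5392.8 / 214.99 ≈ 25.1 mL/min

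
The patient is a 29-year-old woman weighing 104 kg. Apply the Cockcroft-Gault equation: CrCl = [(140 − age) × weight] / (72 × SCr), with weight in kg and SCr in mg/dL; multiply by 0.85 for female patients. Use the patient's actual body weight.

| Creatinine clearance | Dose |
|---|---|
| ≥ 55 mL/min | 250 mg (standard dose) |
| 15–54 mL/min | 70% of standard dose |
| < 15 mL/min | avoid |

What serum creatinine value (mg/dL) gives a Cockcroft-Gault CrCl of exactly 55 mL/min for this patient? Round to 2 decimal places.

Standard dose requires CrCl ≥ 55 mL/min.
Set (140 − 29) × 104 × 0.85 / (72 × SCr) = 55
SCr = (140 − 29) × 104 × 0.85 / (72 × 55) = 2.478 mg/dL

2.48 mg/dL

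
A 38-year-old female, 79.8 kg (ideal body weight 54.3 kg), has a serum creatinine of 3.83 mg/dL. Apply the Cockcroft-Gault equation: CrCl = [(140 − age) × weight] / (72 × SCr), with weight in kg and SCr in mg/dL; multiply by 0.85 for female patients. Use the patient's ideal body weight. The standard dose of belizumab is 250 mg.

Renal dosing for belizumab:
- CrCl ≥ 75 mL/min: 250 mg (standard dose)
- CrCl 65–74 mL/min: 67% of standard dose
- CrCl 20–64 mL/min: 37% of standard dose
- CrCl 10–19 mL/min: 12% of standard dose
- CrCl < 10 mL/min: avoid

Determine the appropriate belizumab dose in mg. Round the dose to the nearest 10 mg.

CrCl = (140 − 38) × 54.3 / (72 × 3.83) × 0.85 = 5538.6 / 275.76 × 0.85 ≈ 17.1 mL/min
CrCl ≈ 17 mL/min → bracket 10–19 mL/min.
12% of 250 mg = 30 mg

30 mg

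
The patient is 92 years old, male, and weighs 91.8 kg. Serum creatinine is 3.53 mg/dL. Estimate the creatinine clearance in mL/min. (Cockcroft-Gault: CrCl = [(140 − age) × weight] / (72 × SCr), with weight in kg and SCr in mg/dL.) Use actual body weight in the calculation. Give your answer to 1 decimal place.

CrCl = (140 − 92) × 91.8 / (72 × 3.53) = 4406.4 / 254.16 ≈ 17.3 mL/min

17.3 mL/min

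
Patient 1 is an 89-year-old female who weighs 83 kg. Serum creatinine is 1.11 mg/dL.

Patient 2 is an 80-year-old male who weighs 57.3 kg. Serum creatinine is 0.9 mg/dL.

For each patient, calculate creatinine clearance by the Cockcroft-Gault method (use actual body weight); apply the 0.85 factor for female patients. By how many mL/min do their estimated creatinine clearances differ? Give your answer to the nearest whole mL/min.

8 mL/min

Patient 1: CrCl = (140 − 89) × 83 / (72 × 1.11) × 0.85 = 4233.0 / 79.92 × 0.85 ≈ 45.0 mL/min
Patient 2: CrCl = (140 − 80) × 57.3 / (72 × 0.9) = 3438.0 / 64.80 ≈ 53.1 mL/min
|45.0 − 53.1| = 8.1 mL/min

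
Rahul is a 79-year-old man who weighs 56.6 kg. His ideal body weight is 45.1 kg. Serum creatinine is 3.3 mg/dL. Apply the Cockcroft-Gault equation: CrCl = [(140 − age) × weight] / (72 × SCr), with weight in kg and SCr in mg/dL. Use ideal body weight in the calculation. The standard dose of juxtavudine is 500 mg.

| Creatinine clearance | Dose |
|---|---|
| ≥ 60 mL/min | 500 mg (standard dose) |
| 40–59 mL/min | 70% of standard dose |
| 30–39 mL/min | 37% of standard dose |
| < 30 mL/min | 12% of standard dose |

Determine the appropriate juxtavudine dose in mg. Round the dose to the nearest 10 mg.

60 mg

CrCl = (140 − 79) × 45.1 / (72 × 3.3) = 2751.1 / 237.60 ≈ 11.6 mL/min
CrCl ≈ 12 mL/min → bracket < 30 mL/min.
12% of 500 mg = 60 mg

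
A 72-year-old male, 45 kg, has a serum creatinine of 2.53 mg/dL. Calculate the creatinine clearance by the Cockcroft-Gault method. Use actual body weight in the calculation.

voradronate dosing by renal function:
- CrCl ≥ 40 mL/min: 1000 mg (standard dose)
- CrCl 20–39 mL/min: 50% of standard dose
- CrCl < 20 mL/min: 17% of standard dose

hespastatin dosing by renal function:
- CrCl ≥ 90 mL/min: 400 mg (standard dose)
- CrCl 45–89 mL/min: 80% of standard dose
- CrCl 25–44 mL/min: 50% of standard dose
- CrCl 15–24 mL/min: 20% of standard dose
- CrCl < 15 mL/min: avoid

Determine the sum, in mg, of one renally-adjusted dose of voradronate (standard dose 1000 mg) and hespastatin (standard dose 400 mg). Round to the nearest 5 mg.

250 mg

CrCl = (140 − 72) × 45 / (72 × 2.53) = 3060.0 / 182.16 ≈ 16.8 mL/min
CrCl ≈ 17 mL/min.
voradronate: < 20 mL/min → 17% of 1000 mg = 170 mg.
hespastatin: 15–24 mL/min → 20% of 400 mg = 80 mg.
Total = 170 + 80 = 250 mg.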